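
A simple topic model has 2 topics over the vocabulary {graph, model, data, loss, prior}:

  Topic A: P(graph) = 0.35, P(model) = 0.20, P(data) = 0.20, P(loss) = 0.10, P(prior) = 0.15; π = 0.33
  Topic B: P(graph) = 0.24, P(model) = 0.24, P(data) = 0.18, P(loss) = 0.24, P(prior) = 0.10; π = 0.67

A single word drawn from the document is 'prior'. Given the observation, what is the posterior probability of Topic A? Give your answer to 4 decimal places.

Posterior ∝ prior × likelihood, so P(k | x) ∝ P(Z=k) f_k(x); normalise over all components.
Categorical probabilities:
  f_A = P(prior | comp) = 0.15
  f_B = P(prior | comp) = 0.10
Unnormalised posteriors:
  P(Z=A)·f_A = 0.33 × 0.15 = 0.0495
  P(Z=B)·f_B = 0.67 × 0.1 = 0.067
Marginal: 0.0495 + 0.067 = 0.1165
Responsibility of Topic A: 0.0495 / 0.1165 ≈ 0.4249

0.4249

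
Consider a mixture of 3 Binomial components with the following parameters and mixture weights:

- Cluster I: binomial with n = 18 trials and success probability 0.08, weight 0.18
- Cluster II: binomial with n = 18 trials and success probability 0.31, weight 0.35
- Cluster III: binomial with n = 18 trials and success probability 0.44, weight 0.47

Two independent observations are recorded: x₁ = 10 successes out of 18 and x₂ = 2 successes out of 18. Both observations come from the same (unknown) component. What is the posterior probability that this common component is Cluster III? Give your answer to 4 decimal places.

0.3745

Apply Bayes' rule: the posterior for each component is proportional to its prior times its likelihood at x.
Since both observations come from the same component, the likelihood for component k is f_k(x₁)·f_k(x₂).
  L_I = [2.41135e-07] × [0.257915] = 6.21923e-08
  L_II = [0.0184275] × [0.0388151] = 0.000715266
  L_III = [0.115103] × [0.0027708] = 0.000318929
Multiply by the mixture weights:
  w_I·L_I = 0.18 × 6.21923e-08 = 1.11946e-08
  w_II·L_II = 0.35 × 0.000715266 = 0.000250343
  w_III·L_III = 0.47 × 0.000318929 = 0.000149897
Evidence: 1.11946e-08 + 0.000250343 + 0.000149897 = 0.000400251
P(Cluster III | x) = 0.000149897 / 0.000400251 ≈ 0.3745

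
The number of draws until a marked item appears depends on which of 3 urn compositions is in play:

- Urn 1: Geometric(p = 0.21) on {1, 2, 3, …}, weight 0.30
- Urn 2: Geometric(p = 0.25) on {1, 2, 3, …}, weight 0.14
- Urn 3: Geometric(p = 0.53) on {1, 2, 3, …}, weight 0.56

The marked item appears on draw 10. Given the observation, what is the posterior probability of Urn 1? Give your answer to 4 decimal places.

P(component k | x) = P(Z=k)·f_k(x) / marginal(x), where marginal(x) = Σ_j P(Z=j)·f_j(x).
Component likelihoods at x = 10:
  p_1 = 0.0251688
  p_2 = 0.0187712
  p_3 = 0.000593139
Multiply by the mixture weights:
  P(Z=1)·p_1 = 0.30 × 0.0251688 = 0.00755065
  P(Z=2)·p_2 = 0.14 × 0.0187712 = 0.00262796
  P(Z=3)·p_3 = 0.56 × 0.000593139 = 0.000332158
Evidence: 0.00755065 + 0.00262796 + 0.000332158 = 0.0105108
P(Urn 1 | the observation) ≈ 0.7184

0.7184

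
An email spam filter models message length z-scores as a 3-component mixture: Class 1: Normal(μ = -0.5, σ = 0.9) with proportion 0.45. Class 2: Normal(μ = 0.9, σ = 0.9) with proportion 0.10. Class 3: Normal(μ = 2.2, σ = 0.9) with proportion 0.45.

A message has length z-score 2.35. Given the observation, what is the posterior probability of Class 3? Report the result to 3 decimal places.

0.936

Posterior ∝ prior × likelihood, so P(k | x) ∝ P(Z=k) f_k(x); normalise over all components.
Evaluate each component's likelihood at the observed value:
  L_1 = (1/(0.9·√(2π)))·exp(−(2.35−-0.5)²/(2·0.9²)) = 0.443269·exp(-5.01389) = 0.00294553
  L_2 = (1/(0.9·√(2π)))·exp(−(2.35−0.9)²/(2·0.9²)) = 0.443269·exp(-1.29784) = 0.121066
  L_3 = (1/(0.9·√(2π)))·exp(−(2.35−2.2)²/(2·0.9²)) = 0.443269·exp(-0.01389) = 0.437155
Prior × likelihood for each component:
  P(Z=1)·L_1 = 0.45 × 0.00294553 = 0.00132549
  P(Z=2)·L_2 = 0.10 × 0.121066 = 0.0121066
  P(Z=3)·L_3 = 0.45 × 0.437155 = 0.19672
Sum: 0.00132549 + 0.0121066 + 0.19672 = 0.210152
Responsibility of Class 3: 0.19672 / 0.210152 ≈ 0.936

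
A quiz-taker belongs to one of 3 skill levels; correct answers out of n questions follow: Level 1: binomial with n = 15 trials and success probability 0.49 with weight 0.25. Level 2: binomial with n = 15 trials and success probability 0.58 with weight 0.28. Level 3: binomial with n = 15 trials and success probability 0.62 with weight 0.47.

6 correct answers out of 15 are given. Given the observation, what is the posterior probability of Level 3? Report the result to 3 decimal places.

By Bayes' theorem, P(k | x) = P(Z=k) f_k(x) / Σ_j P(Z=j) f_j(x).
Binomial probabilities:
  p_1 = 0.161701
  p_2 = 0.0774846
  p_3 = 0.0469685
Prior × likelihood for each component:
  P(Z=1)·p_1 = 0.25 × 0.161701 = 0.0404252
  P(Z=2)·p_2 = 0.28 × 0.0774846 = 0.0216957
  P(Z=3)·p_3 = 0.47 × 0.0469685 = 0.0220752
Normaliser: 0.0404252 + 0.0216957 + 0.0220752 = 0.0841961
P(Level 3 | x) = 0.0220752 / 0.0841961 ≈ 0.262

0.262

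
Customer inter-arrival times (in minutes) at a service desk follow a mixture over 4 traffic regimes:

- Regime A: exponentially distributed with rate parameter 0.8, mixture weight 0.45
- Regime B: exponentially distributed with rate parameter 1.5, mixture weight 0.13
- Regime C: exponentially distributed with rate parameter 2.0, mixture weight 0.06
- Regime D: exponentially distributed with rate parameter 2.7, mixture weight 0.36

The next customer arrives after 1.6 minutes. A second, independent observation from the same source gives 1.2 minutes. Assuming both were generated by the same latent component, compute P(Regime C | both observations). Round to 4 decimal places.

The responsibility of component k is π_k f_k(x) divided by Σ_j π_j f_j(x).
Since both observations come from the same component, the likelihood for component k is f_k(x₁)·f_k(x₂).
  L_A = [0.8·e^(−0.8·1.6) = 0.8·e^(−1.2800) = 0.22243] × [0.306314] = 0.0681334
  L_B = [1.5·e^(−1.5·1.6) = 1.5·e^(−2.4000) = 0.136077] × [0.247948] = 0.03374
  L_C = [2.0·e^(−2.0·1.6) = 2.0·e^(−3.2000) = 0.0815244] × [0.181436] = 0.0147915
  L_D = [2.7·e^(−2.7·1.6) = 2.7·e^(−4.3200) = 0.0359097] × [0.105743] = 0.00379718
Multiply by the mixture weights:
  π_A·L_A = 0.45 × 0.0681334 = 0.03066
  π_B·L_B = 0.13 × 0.03374 = 0.00438621
  π_C·L_C = 0.06 × 0.0147915 = 0.000887487
  π_D·L_D = 0.36 × 0.00379718 = 0.00136698
Sum: 0.03066 + 0.00438621 + 0.000887487 + 0.00136698 = 0.0373007
P(Regime C | x₁,x₂) = 0.000887487 / 0.0373007 ≈ 0.0238

0.0238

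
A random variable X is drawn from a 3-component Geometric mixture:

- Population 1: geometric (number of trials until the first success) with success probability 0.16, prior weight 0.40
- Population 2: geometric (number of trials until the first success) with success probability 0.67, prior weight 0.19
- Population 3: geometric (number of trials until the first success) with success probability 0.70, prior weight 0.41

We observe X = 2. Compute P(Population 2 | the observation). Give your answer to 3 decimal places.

0.231

Apply Bayes' rule: the posterior for each component is proportional to its prior times its likelihood at x.
Geometric probabilities:
  p_1 = 0.16·(1−0.16)^1 = 0.16·0.84 = 0.1344
  p_2 = 0.67·(1−0.67)^1 = 0.67·0.33 = 0.2211
  p_3 = 0.70·(1−0.70)^1 = 0.70·0.3 = 0.21
Prior × likelihood for each component:
  w_1·p_1 = 0.40 × 0.1344 = 0.05376
  w_2·p_2 = 0.19 × 0.2211 = 0.042009
  w_3·p_3 = 0.41 × 0.21 = 0.0861
Normaliser: 0.05376 + 0.042009 + 0.0861 = 0.181869
So the posterior for Population 2 is 0.042009 / 0.181869 ≈ 0.231.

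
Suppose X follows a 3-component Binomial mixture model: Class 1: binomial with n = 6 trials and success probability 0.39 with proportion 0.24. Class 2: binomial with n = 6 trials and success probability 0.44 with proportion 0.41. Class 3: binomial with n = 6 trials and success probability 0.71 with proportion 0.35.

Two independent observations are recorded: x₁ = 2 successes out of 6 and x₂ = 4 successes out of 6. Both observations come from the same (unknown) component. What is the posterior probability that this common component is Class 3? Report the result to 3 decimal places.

0.165

P(component k | x) = π_k·f_k(x) / marginal(x), where marginal(x) = Σ_j π_j·f_j(x).
Since both observations come from the same component, the likelihood for component k is f_k(x₁)·f_k(x₂).
  L_1 = [C(6,2)·0.39^2·0.61^4 = 15·0.1521·0.138458 = 0.315893] × [0.129125] = 0.0407896
  L_2 = [C(6,2)·0.44^2·0.56^4 = 15·0.1936·0.098345 = 0.285594] × [0.17631] = 0.0503532
  L_3 = [C(6,2)·0.71^2·0.29^4 = 15·0.5041·0.00707281 = 0.0534811] × [0.320568] = 0.0171443
Weight by the priors:
  π_1·L_1 = 0.24 × 0.0407896 = 0.0097895
  π_2·L_2 = 0.41 × 0.0503532 = 0.0206448
  π_3·L_3 = 0.35 × 0.0171443 = 0.00600052
Marginal: 0.0097895 + 0.0206448 + 0.00600052 = 0.0364348
Responsibility of Class 3: 0.00600052 / 0.0364348 ≈ 0.165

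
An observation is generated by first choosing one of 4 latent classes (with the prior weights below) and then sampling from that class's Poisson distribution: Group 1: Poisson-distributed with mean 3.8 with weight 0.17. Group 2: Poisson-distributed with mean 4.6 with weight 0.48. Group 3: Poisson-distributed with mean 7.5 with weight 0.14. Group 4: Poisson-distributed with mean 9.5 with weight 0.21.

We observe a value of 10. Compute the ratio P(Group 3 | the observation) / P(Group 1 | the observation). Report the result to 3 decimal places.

Posterior odds = (π_i f_i(x)) / (π_j f_j(x)); the normalising sum cancels.
Component likelihoods at x = 10:
  L_1 = e^(−3.8)·3.8^10/10! = 0.00387038
  L_2 = e^(−4.6)·4.6^10/10! = 0.0117506
  L_3 = e^(−7.5)·7.5^10/10! = 0.0858304
  L_4 = e^(−9.5)·9.5^10/10! = 0.123502
0.0120163 / 0.000657965 ≈ 18.263

18.263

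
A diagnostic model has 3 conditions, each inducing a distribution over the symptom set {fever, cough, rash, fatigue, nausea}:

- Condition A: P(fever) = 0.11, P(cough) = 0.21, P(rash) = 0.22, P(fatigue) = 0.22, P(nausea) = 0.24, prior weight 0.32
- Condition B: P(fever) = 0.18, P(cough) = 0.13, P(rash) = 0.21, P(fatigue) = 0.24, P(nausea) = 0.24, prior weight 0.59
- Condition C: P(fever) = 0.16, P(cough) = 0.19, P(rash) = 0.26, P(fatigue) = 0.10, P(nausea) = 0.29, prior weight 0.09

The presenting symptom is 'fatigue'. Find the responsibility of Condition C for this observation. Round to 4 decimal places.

By Bayes' theorem, P(k | x) = π_k f_k(x) / Σ_j π_j f_j(x).
Component likelihoods at x = 'fatigue':
  L_A = 0.22
  L_B = 0.24
  L_C = 0.1
Weight by the priors:
  π_A·L_A = 0.32 × 0.22 = 0.0704
  π_B·L_B = 0.59 × 0.24 = 0.1416
  π_C·L_C = 0.09 × 0.1 = 0.009
Normaliser: 0.0704 + 0.1416 + 0.009 = 0.221
Responsibility of Condition C: 0.009 / 0.221 ≈ 0.0407

0.0407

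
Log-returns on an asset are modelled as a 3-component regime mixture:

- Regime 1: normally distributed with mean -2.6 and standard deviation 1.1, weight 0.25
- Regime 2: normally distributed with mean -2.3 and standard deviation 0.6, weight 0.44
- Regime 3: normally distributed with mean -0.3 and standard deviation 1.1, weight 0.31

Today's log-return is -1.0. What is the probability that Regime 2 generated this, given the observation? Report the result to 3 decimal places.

0.185

Apply Bayes' rule: the posterior for each component is proportional to its prior times its likelihood at x.
Normal densities:
  f_1 = (1/(1.1·√(2π)))·exp(−(-1.0−-2.6)²/(2·1.1²)) = 0.362675·exp(-1.05785) = 0.125921
  f_2 = (1/(0.6·√(2π)))·exp(−(-1.0−-2.3)²/(2·0.6²)) = 0.664904·exp(-2.34722) = 0.0635877
  f_3 = (1/(1.1·√(2π)))·exp(−(-1.0−-0.3)²/(2·1.1²)) = 0.362675·exp(-0.20248) = 0.296198
Weight by the priors:
  π_1·f_1 = 0.25 × 0.125921 = 0.0314803
  π_2·f_2 = 0.44 × 0.0635877 = 0.0279786
  π_3·f_3 = 0.31 × 0.296198 = 0.0918213
Sum: 0.0314803 + 0.0279786 + 0.0918213 = 0.15128
P(Regime 2 | data) = 0.0279786 / 0.15128 ≈ 0.185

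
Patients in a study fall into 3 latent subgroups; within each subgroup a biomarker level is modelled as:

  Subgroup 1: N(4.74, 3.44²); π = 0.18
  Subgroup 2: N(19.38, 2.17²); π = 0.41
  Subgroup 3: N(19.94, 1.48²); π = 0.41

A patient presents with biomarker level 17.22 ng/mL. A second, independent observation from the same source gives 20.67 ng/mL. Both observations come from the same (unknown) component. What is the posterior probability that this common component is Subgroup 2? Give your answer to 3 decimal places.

By Bayes' theorem, P(k | x) = w_k f_k(x) / Σ_j w_j f_j(x).
Since both observations come from the same component, the likelihood for component k is f_k(x₁)·f_k(x₂).
  f_1 = [(1/(3.44·√(2π)))·exp(−(17.22−4.74)²/(2·3.44²)) = 0.115972·exp(-6.58085) = 0.000160814] × [2.55712e-06] = 4.1122e-10
  f_2 = [(1/(2.17·√(2π)))·exp(−(17.22−19.38)²/(2·2.17²)) = 0.183844·exp(-0.49540) = 0.112021] × [0.154068] = 0.0172588
  f_3 = [(1/(1.48·√(2π)))·exp(−(17.22−19.94)²/(2·1.48²)) = 0.269556·exp(-1.68882) = 0.0497968] × [0.238682] = 0.0118856
Weight by the priors:
  w_1·f_1 = 0.18 × 4.1122e-10 = 7.40195e-11
  w_2·f_2 = 0.41 × 0.0172588 = 0.00707612
  w_3·f_3 = 0.41 × 0.0118856 = 0.00487309
Normaliser: 7.40195e-11 + 0.00707612 + 0.00487309 = 0.0119492
P(Subgroup 2 | x₁,x₂) = 0.00707612 / 0.0119492 ≈ 0.592

0.592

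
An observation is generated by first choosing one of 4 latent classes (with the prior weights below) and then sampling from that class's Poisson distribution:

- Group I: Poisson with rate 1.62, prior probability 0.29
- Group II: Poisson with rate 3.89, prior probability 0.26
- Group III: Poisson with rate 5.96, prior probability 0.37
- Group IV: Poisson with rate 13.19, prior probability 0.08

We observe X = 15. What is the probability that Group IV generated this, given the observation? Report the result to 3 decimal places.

0.959

Posterior ∝ prior × likelihood, so P(k | x) ∝ π_k f_k(x); normalise over all components.
Evaluate each component's likelihood at the observed value:
  f_I = e^(−1.62)·1.62^15/15! = 2.10217e-10
  f_II = e^(−3.89)·3.89^15/15! = 1.10494e-05
  f_III = e^(−5.96)·5.96^15/15! = 0.000839072
  f_IV = e^(−13.19)·13.19^15/15! = 0.0909553
Unnormalised posteriors:
  π_I·f_I = 0.29 × 2.10217e-10 = 6.0963e-11
  π_II·f_II = 0.26 × 1.10494e-05 = 2.87285e-06
  π_III·f_III = 0.37 × 0.000839072 = 0.000310457
  π_IV·f_IV = 0.08 × 0.0909553 = 0.00727643
Marginal: 6.0963e-11 + 2.87285e-06 + 0.000310457 + 0.00727643 = 0.00758976
Responsibility of Group IV: 0.00727643 / 0.00758976 ≈ 0.959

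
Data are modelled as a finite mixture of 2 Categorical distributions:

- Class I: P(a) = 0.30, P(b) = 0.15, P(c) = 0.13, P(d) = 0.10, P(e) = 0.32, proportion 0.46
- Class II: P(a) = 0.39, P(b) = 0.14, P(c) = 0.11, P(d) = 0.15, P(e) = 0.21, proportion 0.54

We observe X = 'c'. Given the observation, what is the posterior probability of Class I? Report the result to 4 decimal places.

0.5017

By Bayes' theorem, P(k | x) = w_k f_k(x) / Σ_j w_j f_j(x).
Categorical probabilities:
  f_I = P(c | comp) = 0.13
  f_II = P(c | comp) = 0.11
Weight by the priors:
  w_I·f_I = 0.46 × 0.13 = 0.0598
  w_II·f_II = 0.54 × 0.11 = 0.0594
Normaliser: 0.0598 + 0.0594 = 0.1192
So the posterior for Class I is 0.0598 / 0.1192 ≈ 0.5017.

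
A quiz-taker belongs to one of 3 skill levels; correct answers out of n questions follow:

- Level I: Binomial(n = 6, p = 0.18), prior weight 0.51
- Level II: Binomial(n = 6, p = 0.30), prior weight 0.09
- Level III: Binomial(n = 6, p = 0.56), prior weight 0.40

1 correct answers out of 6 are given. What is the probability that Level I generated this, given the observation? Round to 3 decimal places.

By Bayes' theorem, P(k | x) = P(Z=k) f_k(x) / Σ_j P(Z=j) f_j(x).
Component likelihoods at x = 1 correct answers out of 6:
  p_I = C(6,1)·0.18^1·0.82^5 = 6·0.18·0.37074 = 0.400399
  p_II = C(6,1)·0.30^1·0.70^5 = 6·0.3·0.16807 = 0.302526
  p_III = C(6,1)·0.56^1·0.44^5 = 6·0.56·0.0164916 = 0.0554119
Unnormalised posteriors:
  P(Z=I)·p_I = 0.51 × 0.400399 = 0.204204
  P(Z=II)·p_II = 0.09 × 0.302526 = 0.0272273
  P(Z=III)·p_III = 0.40 × 0.0554119 = 0.0221647
Sum: 0.204204 + 0.0272273 + 0.0221647 = 0.253596
Responsibility of Level I: 0.204204 / 0.253596 ≈ 0.805

0.805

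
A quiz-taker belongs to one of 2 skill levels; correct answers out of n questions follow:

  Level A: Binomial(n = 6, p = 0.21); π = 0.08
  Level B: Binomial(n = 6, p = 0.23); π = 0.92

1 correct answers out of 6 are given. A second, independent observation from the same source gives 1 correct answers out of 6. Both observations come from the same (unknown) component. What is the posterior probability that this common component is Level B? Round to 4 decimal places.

Posterior ∝ prior × likelihood, so P(k | x) ∝ P(Z=k) f_k(x); normalise over all components.
Since both observations come from the same component, the likelihood for component k is f_k(x₁)·f_k(x₂).
  L_A = [C(6,1)·0.21^1·0.79^5 = 6·0.21·0.307706 = 0.387709] × [0.387709] = 0.150318
  L_B = [C(6,1)·0.23^1·0.77^5 = 6·0.23·0.270678 = 0.373536] × [0.373536] = 0.139529
Unnormalised posteriors:
  P(Z=A)·L_A = 0.08 × 0.150318 = 0.0120255
  P(Z=B)·L_B = 0.92 × 0.139529 = 0.128367
Sum: 0.0120255 + 0.128367 = 0.140392
P(Level B | x₁, x₂) ≈ 0.9143

0.9143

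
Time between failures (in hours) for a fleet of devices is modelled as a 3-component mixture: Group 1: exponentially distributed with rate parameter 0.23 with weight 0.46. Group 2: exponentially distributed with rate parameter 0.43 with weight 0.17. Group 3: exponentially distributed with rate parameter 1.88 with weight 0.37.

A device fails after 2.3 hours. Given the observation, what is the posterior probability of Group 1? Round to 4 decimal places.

The responsibility of component k is π_k f_k(x) divided by Σ_j π_j f_j(x).
Exponential densities:
  p_1 = 0.135515
  p_2 = 0.159938
  p_3 = 0.024904
Multiply by the mixture weights:
  π_1·p_1 = 0.46 × 0.135515 = 0.0623367
  π_2·p_2 = 0.17 × 0.159938 = 0.0271894
  π_3·p_3 = 0.37 × 0.024904 = 0.00921447
Denominator: 0.0623367 + 0.0271894 + 0.00921447 = 0.0987406
So the posterior for Group 1 is 0.0623367 / 0.0987406 ≈ 0.6313.

0.6313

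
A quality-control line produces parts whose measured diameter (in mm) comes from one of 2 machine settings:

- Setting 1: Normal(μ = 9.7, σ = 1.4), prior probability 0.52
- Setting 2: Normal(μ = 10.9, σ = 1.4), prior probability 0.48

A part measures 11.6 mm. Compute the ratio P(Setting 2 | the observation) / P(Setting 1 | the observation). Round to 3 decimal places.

2.046

Since P(k|x) ∝ P(Z=k) f_k(x), the posterior odds are P(Z=i) f_i(x) / (P(Z=j) f_j(x)).
Evaluate each component's likelihood at the observed value:
  f_1 = 0.113457
  f_2 = 0.251475
0.120708 / 0.0589978 ≈ 2.046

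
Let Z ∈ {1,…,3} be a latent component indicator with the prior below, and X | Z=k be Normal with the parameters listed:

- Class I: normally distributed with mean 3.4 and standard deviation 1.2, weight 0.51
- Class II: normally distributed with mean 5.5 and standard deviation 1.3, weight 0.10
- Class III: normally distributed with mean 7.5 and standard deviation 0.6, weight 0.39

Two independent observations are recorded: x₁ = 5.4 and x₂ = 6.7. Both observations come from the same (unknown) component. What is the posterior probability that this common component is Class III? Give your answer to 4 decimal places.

By Bayes' theorem, P(k | x) = w_k f_k(x) / Σ_j w_j f_j(x).
Since both observations come from the same component, the likelihood for component k is f_k(x₁)·f_k(x₂).
  f_I = [0.0828976] × [0.00757797] = 0.000628196
  f_II = [0.305972] × [0.20042] = 0.061323
  f_III = [0.00145447] × [0.27335] = 0.00039758
Unnormalised posteriors:
  w_I·f_I = 0.51 × 0.000628196 = 0.00032038
  w_II·f_II = 0.10 × 0.061323 = 0.0061323
  w_III·f_III = 0.39 × 0.00039758 = 0.000155056
Evidence: 0.00032038 + 0.0061323 + 0.000155056 = 0.00660774
So the posterior for Class III is 0.000155056 / 0.00660774 ≈ 0.0235.

0.0235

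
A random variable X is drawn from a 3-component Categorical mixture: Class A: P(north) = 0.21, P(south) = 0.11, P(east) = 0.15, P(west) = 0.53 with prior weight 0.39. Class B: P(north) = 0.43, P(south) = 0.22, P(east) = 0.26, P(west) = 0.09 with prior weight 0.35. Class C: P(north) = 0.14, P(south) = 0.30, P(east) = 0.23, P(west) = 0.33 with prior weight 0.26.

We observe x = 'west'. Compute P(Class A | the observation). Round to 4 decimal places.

The responsibility of component k is π_k f_k(x) divided by Σ_j π_j f_j(x).
Categorical probabilities:
  p_A = 0.53
  p_B = 0.09
  p_C = 0.33
Weight by the priors:
  π_A·p_A = 0.39 × 0.53 = 0.2067
  π_B·p_B = 0.35 × 0.09 = 0.0315
  π_C·p_C = 0.26 × 0.33 = 0.0858
Sum: 0.2067 + 0.0315 + 0.0858 = 0.324
Responsibility of Class A: 0.2067 / 0.324 ≈ 0.6380

0.6380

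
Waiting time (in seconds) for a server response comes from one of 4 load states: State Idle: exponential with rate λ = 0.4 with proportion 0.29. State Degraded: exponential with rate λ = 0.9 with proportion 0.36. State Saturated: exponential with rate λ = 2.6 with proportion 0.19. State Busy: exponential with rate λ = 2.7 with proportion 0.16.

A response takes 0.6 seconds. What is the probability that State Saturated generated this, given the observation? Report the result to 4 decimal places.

0.2212

P(component k | x) = w_k·f_k(x) / marginal(x), where marginal(x) = Σ_j w_j·f_j(x).
Evaluate each component's likelihood at the observed value:
  L_Idle = 0.4·e^(−0.4·0.6) = 0.4·e^(−0.2400) = 0.314651
  L_Degraded = 0.9·e^(−0.9·0.6) = 0.9·e^(−0.5400) = 0.524473
  L_Saturated = 2.6·e^(−2.6·0.6) = 2.6·e^(−1.5600) = 0.546354
  L_Busy = 2.7·e^(−2.7·0.6) = 2.7·e^(−1.6200) = 0.534326
Prior × likelihood for each component:
  w_Idle·L_Idle = 0.29 × 0.314651 = 0.0912488
  w_Degraded·L_Degraded = 0.36 × 0.524473 = 0.18881
  w_Saturated·L_Saturated = 0.19 × 0.546354 = 0.103807
  w_Busy·L_Busy = 0.16 × 0.534326 = 0.0854922
Normaliser: 0.0912488 + 0.18881 + 0.103807 + 0.0854922 = 0.469359
So the posterior for State Saturated is 0.103807 / 0.469359 ≈ 0.2212.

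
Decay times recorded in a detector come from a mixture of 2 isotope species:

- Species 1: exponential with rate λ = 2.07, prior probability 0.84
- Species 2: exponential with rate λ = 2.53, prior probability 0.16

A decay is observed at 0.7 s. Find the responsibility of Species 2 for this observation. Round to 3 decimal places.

P(component k | x) = P(Z=k)·f_k(x) / marginal(x), where marginal(x) = Σ_j P(Z=j)·f_j(x).
Component likelihoods at x = 0.7 s:
  f_1 = 2.07·e^(−2.07·0.7) = 2.07·e^(−1.4490) = 0.486046
  f_2 = 2.53·e^(−2.53·0.7) = 2.53·e^(−1.7710) = 0.430512
Multiply by the mixture weights:
  P(Z=1)·f_1 = 0.84 × 0.486046 = 0.408279
  P(Z=2)·f_2 = 0.16 × 0.430512 = 0.0688819
Evidence: 0.408279 + 0.0688819 = 0.477161
So the posterior for Species 2 is 0.0688819 / 0.477161 ≈ 0.144.

0.144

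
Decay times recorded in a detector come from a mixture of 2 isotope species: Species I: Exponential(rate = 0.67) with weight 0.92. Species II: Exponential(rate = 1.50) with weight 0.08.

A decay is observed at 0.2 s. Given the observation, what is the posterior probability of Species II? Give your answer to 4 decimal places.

0.1416

By Bayes' theorem, P(k | x) = π_k f_k(x) / Σ_j π_j f_j(x).
Exponential densities:
  f_I = 0.585975
  f_II = 1.11123
Multiply by the mixture weights:
  π_I·f_I = 0.92 × 0.585975 = 0.539097
  π_II·f_II = 0.08 × 1.11123 = 0.0888982
Evidence: 0.539097 + 0.0888982 = 0.627996
Responsibility of Species II: 0.0888982 / 0.627996 ≈ 0.1416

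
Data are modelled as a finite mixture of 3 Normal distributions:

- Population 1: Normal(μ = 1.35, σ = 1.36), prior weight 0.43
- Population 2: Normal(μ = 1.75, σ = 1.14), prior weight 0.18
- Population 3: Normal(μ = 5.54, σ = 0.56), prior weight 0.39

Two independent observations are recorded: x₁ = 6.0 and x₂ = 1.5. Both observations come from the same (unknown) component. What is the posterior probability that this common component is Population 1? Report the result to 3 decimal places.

P(component k | x) = P(Z=k)·f_k(x) / marginal(x), where marginal(x) = Σ_j P(Z=j)·f_j(x).
Since both observations come from the same component, the likelihood for component k is f_k(x₁)·f_k(x₂).
  L_1 = [(1/(1.36·√(2π)))·exp(−(6.0−1.35)²/(2·1.36²)) = 0.293340·exp(-5.84518) = 0.000848869] × [0.291561] = 0.000247497
  L_2 = [(1/(1.14·√(2π)))·exp(−(6.0−1.75)²/(2·1.14²)) = 0.349949·exp(-6.94925) = 0.000335724] × [0.341635] = 0.000114695
  L_3 = [(1/(0.56·√(2π)))·exp(−(6.0−5.54)²/(2·0.56²)) = 0.712397·exp(-0.33737) = 0.508397] × [3.55709e-12] = 1.80841e-12
Weight by the priors:
  P(Z=1)·L_1 = 0.43 × 0.000247497 = 0.000106424
  P(Z=2)·L_2 = 0.18 × 0.000114695 = 2.06451e-05
  P(Z=3)·L_3 = 0.39 × 1.80841e-12 = 7.05281e-13
Marginal: 0.000106424 + 2.06451e-05 + 7.05281e-13 = 0.000127069
So the posterior for Population 1 is 0.000106424 / 0.000127069 ≈ 0.838.

0.838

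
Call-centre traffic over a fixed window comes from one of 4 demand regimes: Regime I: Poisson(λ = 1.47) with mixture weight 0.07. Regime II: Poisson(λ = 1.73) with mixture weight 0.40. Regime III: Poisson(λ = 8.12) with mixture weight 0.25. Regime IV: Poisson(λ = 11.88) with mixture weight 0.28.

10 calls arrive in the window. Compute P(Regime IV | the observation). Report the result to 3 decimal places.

P(component k | x) = π_k·f_k(x) / marginal(x), where marginal(x) = Σ_j π_j·f_j(x).
Poisson probabilities:
  L_I = 2.98536e-06
  L_II = 1.17319e-05
  L_III = 0.102171
  L_IV = 0.106901
Multiply by the mixture weights:
  π_I·L_I = 0.07 × 2.98536e-06 = 2.08976e-07
  π_II·L_II = 0.40 × 1.17319e-05 = 4.69276e-06
  π_III·L_III = 0.25 × 0.102171 = 0.0255427
  π_IV·L_IV = 0.28 × 0.106901 = 0.0299324
Marginal: 2.08976e-07 + 4.69276e-06 + 0.0255427 + 0.0299324 = 0.0554799
Responsibility of Regime IV: 0.0299324 / 0.0554799 ≈ 0.540

0.540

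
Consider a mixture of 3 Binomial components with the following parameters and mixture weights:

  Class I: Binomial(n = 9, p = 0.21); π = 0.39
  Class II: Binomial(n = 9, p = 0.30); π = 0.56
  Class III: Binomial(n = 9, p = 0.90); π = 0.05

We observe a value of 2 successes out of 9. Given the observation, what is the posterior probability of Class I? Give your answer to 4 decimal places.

0.4431

By Bayes' theorem, P(k | x) = π_k f_k(x) / Σ_j π_j f_j(x).
Component likelihoods at x = 2 successes out of 9:
  L_I = C(9,2)·0.21^2·0.79^7 = 36·0.0441·0.192039 = 0.304881
  L_II = C(9,2)·0.30^2·0.70^7 = 36·0.09·0.0823543 = 0.266828
  L_III = C(9,2)·0.90^2·0.10^7 = 36·0.81·1e-07 = 2.916e-06
Unnormalised posteriors:
  π_I·L_I = 0.39 × 0.304881 = 0.118904
  π_II·L_II = 0.56 × 0.266828 = 0.149424
  π_III·L_III = 0.05 × 2.916e-06 = 1.458e-07
Denominator: 0.118904 + 0.149424 + 1.458e-07 = 0.268327
Responsibility of Class I: 0.118904 / 0.268327 ≈ 0.4431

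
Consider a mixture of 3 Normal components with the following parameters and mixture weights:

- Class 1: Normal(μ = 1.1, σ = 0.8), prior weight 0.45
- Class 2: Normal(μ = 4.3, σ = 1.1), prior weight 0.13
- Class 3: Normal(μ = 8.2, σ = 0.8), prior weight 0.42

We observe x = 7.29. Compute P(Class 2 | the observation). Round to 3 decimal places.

Apply Bayes' rule: the posterior for each component is proportional to its prior times its likelihood at x.
Component likelihoods at x = 7.29:
  p_1 = (1/(0.8·√(2π)))·exp(−(7.29−1.1)²/(2·0.8²)) = 0.498678·exp(-29.93445) = 4.98256e-14
  p_2 = (1/(1.1·√(2π)))·exp(−(7.29−4.3)²/(2·1.1²)) = 0.362675·exp(-3.69426) = 0.00901825
  p_3 = (1/(0.8·√(2π)))·exp(−(7.29−8.2)²/(2·0.8²)) = 0.498678·exp(-0.64695) = 0.261127
Weight by the priors:
  π_1·p_1 = 0.45 × 4.98256e-14 = 2.24215e-14
  π_2·p_2 = 0.13 × 0.00901825 = 0.00117237
  π_3·p_3 = 0.42 × 0.261127 = 0.109673
Evidence: 2.24215e-14 + 0.00117237 + 0.109673 = 0.110846
Responsibility of Class 2: 0.00117237 / 0.110846 ≈ 0.011

0.011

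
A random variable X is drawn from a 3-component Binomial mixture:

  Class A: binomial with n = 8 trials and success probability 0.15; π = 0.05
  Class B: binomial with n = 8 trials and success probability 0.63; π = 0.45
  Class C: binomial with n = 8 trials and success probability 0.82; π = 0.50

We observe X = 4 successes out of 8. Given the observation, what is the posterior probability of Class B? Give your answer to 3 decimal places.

0.841

P(component k | x) = P(Z=k)·f_k(x) / marginal(x), where marginal(x) = Σ_j P(Z=j)·f_j(x).
Evaluate each component's likelihood at the observed value:
  p_A = C(8,4)·0.15^4·0.85^4 = 70·0.00050625·0.522006 = 0.0184986
  p_B = C(8,4)·0.63^4·0.37^4 = 70·0.15753·0.0187416 = 0.206665
  p_C = C(8,4)·0.82^4·0.18^4 = 70·0.452122·0.00104976 = 0.0332234
Unnormalised posteriors:
  P(Z=A)·p_A = 0.05 × 0.0184986 = 0.00092493
  P(Z=B)·p_B = 0.45 × 0.206665 = 0.0929993
  P(Z=C)·p_C = 0.50 × 0.0332234 = 0.0166117
Normaliser: 0.00092493 + 0.0929993 + 0.0166117 = 0.110536
P(Class B | 4 successes out of 8) ≈ 0.841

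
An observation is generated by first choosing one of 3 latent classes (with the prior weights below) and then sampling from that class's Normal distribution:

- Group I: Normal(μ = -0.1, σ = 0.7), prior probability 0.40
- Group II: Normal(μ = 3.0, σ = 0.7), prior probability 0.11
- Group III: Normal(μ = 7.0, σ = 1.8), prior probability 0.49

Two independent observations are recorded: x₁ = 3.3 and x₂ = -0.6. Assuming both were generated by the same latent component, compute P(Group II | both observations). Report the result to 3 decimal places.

Posterior ∝ prior × likelihood, so P(k | x) ∝ w_k f_k(x); normalise over all components.
Since both observations come from the same component, the likelihood for component k is f_k(x₁)·f_k(x₂).
  p_I = [4.29447e-06] × [0.441593] = 1.89641e-06
  p_II = [0.51991] × [1.02917e-06] = 5.35078e-07
  p_III = [0.0267993] × [2.98208e-05] = 7.99176e-07
Multiply by the mixture weights:
  w_I·p_I = 0.40 × 1.89641e-06 = 7.58564e-07
  w_II·p_II = 0.11 × 5.35078e-07 = 5.88586e-08
  w_III·p_III = 0.49 × 7.99176e-07 = 3.91596e-07
Denominator: 7.58564e-07 + 5.88586e-08 + 3.91596e-07 = 1.20902e-06
So the posterior for Group II is 5.88586e-08 / 1.20902e-06 ≈ 0.049.

0.049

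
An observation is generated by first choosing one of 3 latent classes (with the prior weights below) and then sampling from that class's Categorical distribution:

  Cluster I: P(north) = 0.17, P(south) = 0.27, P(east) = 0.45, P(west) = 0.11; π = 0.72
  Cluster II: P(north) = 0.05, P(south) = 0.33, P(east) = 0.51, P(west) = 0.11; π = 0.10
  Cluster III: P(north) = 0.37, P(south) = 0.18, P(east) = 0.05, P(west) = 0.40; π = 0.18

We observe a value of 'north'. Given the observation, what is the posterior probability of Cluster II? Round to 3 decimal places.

P(component k | x) = π_k·f_k(x) / marginal(x), where marginal(x) = Σ_j π_j·f_j(x).
Component likelihoods at x = 'north':
  f_I = P(north | comp) = 0.17
  f_II = P(north | comp) = 0.05
  f_III = P(north | comp) = 0.37
Multiply by the mixture weights:
  π_I·f_I = 0.72 × 0.17 = 0.1224
  π_II·f_II = 0.10 × 0.05 = 0.005
  π_III·f_III = 0.18 × 0.37 = 0.0666
Evidence: 0.1224 + 0.005 + 0.0666 = 0.194
So the posterior for Cluster II is 0.005 / 0.194 ≈ 0.026.

0.026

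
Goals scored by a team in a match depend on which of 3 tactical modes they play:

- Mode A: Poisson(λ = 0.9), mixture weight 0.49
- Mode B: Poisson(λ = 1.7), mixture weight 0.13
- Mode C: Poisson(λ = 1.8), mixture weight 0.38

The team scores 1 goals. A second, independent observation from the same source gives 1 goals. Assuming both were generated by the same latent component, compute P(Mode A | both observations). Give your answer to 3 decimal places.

Posterior ∝ prior × likelihood, so P(k | x) ∝ P(Z=k) f_k(x); normalise over all components.
Since both observations come from the same component, the likelihood for component k is f_k(x₁)·f_k(x₂).
  p_A = [0.365913] × [0.365913] = 0.133892
  p_B = [0.310562] × [0.310562] = 0.0964488
  p_C = [0.297538] × [0.297538] = 0.0885289
Multiply by the mixture weights:
  P(Z=A)·p_A = 0.49 × 0.133892 = 0.0656071
  P(Z=B)·p_B = 0.13 × 0.0964488 = 0.0125383
  P(Z=C)·p_C = 0.38 × 0.0885289 = 0.033641
Denominator: 0.0656071 + 0.0125383 + 0.033641 = 0.111786
So the posterior for Mode A is 0.0656071 / 0.111786 ≈ 0.587.

0.587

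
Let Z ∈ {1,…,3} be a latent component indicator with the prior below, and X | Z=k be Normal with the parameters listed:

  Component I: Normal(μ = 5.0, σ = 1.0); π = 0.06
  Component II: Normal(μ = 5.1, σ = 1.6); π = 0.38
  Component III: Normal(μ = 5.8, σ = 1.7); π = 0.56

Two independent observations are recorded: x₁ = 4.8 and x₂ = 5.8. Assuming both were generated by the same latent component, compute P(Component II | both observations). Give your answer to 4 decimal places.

By Bayes' theorem, P(k | x) = P(Z=k) f_k(x) / Σ_j P(Z=j) f_j(x).
Since both observations come from the same component, the likelihood for component k is f_k(x₁)·f_k(x₂).
  f_I = [0.391043] × [0.289692] = 0.113282
  f_II = [0.244994] × [0.226583] = 0.0555115
  f_III = [0.197389] × [0.234672] = 0.0463217
Prior × likelihood for each component:
  P(Z=I)·f_I = 0.06 × 0.113282 = 0.00679691
  P(Z=II)·f_II = 0.38 × 0.0555115 = 0.0210944
  P(Z=III)·f_III = 0.56 × 0.0463217 = 0.0259402
Sum: 0.00679691 + 0.0210944 + 0.0259402 = 0.0538314
P(Component II | data) = 0.0210944 / 0.0538314 ≈ 0.3919

0.3919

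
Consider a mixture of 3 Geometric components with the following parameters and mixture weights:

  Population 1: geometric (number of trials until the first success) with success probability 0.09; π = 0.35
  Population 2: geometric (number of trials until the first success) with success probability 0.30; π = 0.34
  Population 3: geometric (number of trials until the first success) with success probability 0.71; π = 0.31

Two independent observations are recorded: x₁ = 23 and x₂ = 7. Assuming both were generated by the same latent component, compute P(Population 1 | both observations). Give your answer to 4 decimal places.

0.9931

The responsibility of component k is π_k f_k(x) divided by Σ_j π_j f_j(x).
Since both observations come from the same component, the likelihood for component k is f_k(x₁)·f_k(x₂).
  L_1 = [0.09·(1−0.09)^22 = 0.09·0.125577 = 0.0113019] × [0.0511082] = 0.000577622
  L_2 = [0.30·(1−0.30)^22 = 0.30·0.000390982 = 0.000117295] × [0.0352947] = 4.13988e-06
  L_3 = [0.71·(1−0.71)^22 = 0.71·1.48852e-12 = 1.05685e-12] × [0.000422325] = 4.46335e-16
Multiply by the mixture weights:
  π_1·L_1 = 0.35 × 0.000577622 = 0.000202168
  π_2·L_2 = 0.34 × 4.13988e-06 = 1.40756e-06
  π_3·L_3 = 0.31 × 4.46335e-16 = 1.38364e-16
Normaliser: 0.000202168 + 1.40756e-06 + 1.38364e-16 = 0.000203575
So the posterior for Population 1 is 0.000202168 / 0.000203575 ≈ 0.9931.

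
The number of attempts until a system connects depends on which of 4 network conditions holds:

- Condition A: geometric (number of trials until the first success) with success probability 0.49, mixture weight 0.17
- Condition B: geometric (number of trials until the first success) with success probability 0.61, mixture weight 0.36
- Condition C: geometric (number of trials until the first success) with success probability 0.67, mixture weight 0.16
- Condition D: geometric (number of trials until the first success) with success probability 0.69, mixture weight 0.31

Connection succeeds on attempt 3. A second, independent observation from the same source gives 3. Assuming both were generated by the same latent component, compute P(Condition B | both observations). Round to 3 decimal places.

0.384

Apply Bayes' rule: the posterior for each component is proportional to its prior times its likelihood at x.
Since both observations come from the same component, the likelihood for component k is f_k(x₁)·f_k(x₂).
  p_A = [0.127449] × [0.127449] = 0.0162432
  p_B = [0.092781] × [0.092781] = 0.00860831
  p_C = [0.072963] × [0.072963] = 0.0053236
  p_D = [0.066309] × [0.066309] = 0.00439688
Multiply by the mixture weights:
  π_A·p_A = 0.17 × 0.0162432 = 0.00276135
  π_B·p_B = 0.36 × 0.00860831 = 0.00309899
  π_C·p_C = 0.16 × 0.0053236 = 0.000851776
  π_D·p_D = 0.31 × 0.00439688 = 0.00136303
Denominator: 0.00276135 + 0.00309899 + 0.000851776 + 0.00136303 = 0.00807515
P(Condition B | x) = 0.00309899 / 0.00807515 ≈ 0.384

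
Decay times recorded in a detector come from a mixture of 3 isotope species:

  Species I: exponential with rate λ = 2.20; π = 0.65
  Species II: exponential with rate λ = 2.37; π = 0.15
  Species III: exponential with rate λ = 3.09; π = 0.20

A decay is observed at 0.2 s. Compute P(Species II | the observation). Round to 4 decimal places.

By Bayes' theorem, P(k | x) = π_k f_k(x) / Σ_j π_j f_j(x).
Component likelihoods at x = 0.2 s:
  p_I = 2.20·e^(−2.20·0.2) = 2.20·e^(−0.4400) = 1.41688
  p_II = 2.37·e^(−2.37·0.2) = 2.37·e^(−0.4740) = 1.47534
  p_III = 3.09·e^(−3.09·0.2) = 3.09·e^(−0.6180) = 1.66558
Prior × likelihood for each component:
  π_I·p_I = 0.65 × 1.41688 = 0.920972
  π_II·p_II = 0.15 × 1.47534 = 0.221301
  π_III·p_III = 0.20 × 1.66558 = 0.333115
Evidence: 0.920972 + 0.221301 + 0.333115 = 1.47539
P(Species II | 0.2 s) ≈ 0.1500

0.1500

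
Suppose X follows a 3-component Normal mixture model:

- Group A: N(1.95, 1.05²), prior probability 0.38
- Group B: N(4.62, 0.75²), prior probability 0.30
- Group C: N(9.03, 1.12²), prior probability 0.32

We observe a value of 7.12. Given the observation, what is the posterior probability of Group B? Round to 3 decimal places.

P(component k | x) = P(Z=k)·f_k(x) / marginal(x), where marginal(x) = Σ_j P(Z=j)·f_j(x).
Normal densities:
  L_A = (1/(1.05·√(2π)))·exp(−(7.12−1.95)²/(2·1.05²)) = 0.379945·exp(-12.12195) = 2.06645e-06
  L_B = (1/(0.75·√(2π)))·exp(−(7.12−4.62)²/(2·0.75²)) = 0.531923·exp(-5.55556) = 0.00205637
  L_C = (1/(1.12·√(2π)))·exp(−(7.12−9.03)²/(2·1.12²)) = 0.356198·exp(-1.45412) = 0.0832099
Unnormalised posteriors:
  P(Z=A)·L_A = 0.38 × 2.06645e-06 = 7.85251e-07
  P(Z=B)·L_B = 0.30 × 0.00205637 = 0.000616912
  P(Z=C)·L_C = 0.32 × 0.0832099 = 0.0266272
Evidence: 7.85251e-07 + 0.000616912 + 0.0266272 = 0.0272449
So the posterior for Group B is 0.000616912 / 0.0272449 ≈ 0.023.

0.023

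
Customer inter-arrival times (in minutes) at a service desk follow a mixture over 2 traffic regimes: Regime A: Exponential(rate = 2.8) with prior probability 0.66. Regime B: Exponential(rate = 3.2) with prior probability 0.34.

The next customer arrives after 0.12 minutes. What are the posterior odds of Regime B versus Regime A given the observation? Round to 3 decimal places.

The posterior odds equal the prior odds times the likelihood ratio: (P(Z=i)/P(Z=j))·(f_i(x)/f_j(x)).
Exponential densities:
  f_A = 2.00094
  f_B = 2.17962
Posterior odds = (P(Z=B)·f_B) / (P(Z=A)·f_A) = (0.34·2.17962) / (0.66·2.00094) = 0.741071 / 1.32062 ≈ 0.561

0.561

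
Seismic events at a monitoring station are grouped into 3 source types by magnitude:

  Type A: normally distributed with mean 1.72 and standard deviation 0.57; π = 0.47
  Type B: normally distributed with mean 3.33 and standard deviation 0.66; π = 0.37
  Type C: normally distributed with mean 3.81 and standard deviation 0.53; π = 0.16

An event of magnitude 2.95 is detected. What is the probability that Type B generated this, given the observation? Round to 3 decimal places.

The responsibility of component k is w_k f_k(x) divided by Σ_j w_j f_j(x).
Component likelihoods at x = 2.95:
  L_A = 0.0682161
  L_B = 0.512133
  L_C = 0.201787
Unnormalised posteriors:
  w_A·L_A = 0.47 × 0.0682161 = 0.0320616
  w_B·L_B = 0.37 × 0.512133 = 0.189489
  w_C·L_C = 0.16 × 0.201787 = 0.0322859
Evidence: 0.0320616 + 0.189489 + 0.0322859 = 0.253837
So the posterior for Type B is 0.189489 / 0.253837 ≈ 0.747.

0.747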